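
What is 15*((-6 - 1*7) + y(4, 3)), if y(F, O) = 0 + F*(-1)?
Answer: -255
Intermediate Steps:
y(F, O) = -F (y(F, O) = 0 - F = -F)
15*((-6 - 1*7) + y(4, 3)) = 15*((-6 - 1*7) - 1*4) = 15*((-6 - 7) - 4) = 15*(-13 - 4) = 15*(-17) = -255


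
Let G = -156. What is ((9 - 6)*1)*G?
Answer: -468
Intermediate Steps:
((9 - 6)*1)*G = ((9 - 6)*1)*(-156) = (3*1)*(-156) = 3*(-156) = -468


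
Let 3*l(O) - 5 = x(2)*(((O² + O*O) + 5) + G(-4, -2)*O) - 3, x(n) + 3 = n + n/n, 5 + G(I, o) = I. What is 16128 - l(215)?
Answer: 48382/3 ≈ 16127.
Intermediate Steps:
G(I, o) = -5 + I
x(n) = -2 + n (x(n) = -3 + (n + n/n) = -3 + (n + 1) = -3 + (1 + n) = -2 + n)
l(O) = ⅔ (l(O) = 5/3 + ((-2 + 2)*(((O² + O*O) + 5) + (-5 - 4)*O) - 3)/3 = 5/3 + (0*(((O² + O²) + 5) - 9*O) - 3)/3 = 5/3 + (0*((2*O² + 5) - 9*O) - 3)/3 = 5/3 + (0*((5 + 2*O²) - 9*O) - 3)/3 = 5/3 + (0*(5 - 9*O + 2*O²) - 3)/3 = 5/3 + (0 - 3)/3 = 5/3 + (⅓)*(-3) = 5/3 - 1 = ⅔)
16128 - l(215) = 16128 - 1*⅔ = 16128 - ⅔ = 48382/3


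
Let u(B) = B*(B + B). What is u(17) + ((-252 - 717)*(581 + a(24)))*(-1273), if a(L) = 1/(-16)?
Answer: 11465735663/16 ≈ 7.1661e+8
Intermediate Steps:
u(B) = 2*B**2 (u(B) = B*(2*B) = 2*B**2)
a(L) = -1/16
u(17) + ((-252 - 717)*(581 + a(24)))*(-1273) = 2*17**2 + ((-252 - 717)*(581 - 1/16))*(-1273) = 2*289 - 969*9295/16*(-1273) = 578 - 9006855/16*(-1273) = 578 + 11465726415/16 = 11465735663/16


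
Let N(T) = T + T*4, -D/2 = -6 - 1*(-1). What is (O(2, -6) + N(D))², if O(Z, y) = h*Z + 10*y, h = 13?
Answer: 256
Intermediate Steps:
O(Z, y) = 10*y + 13*Z (O(Z, y) = 13*Z + 10*y = 10*y + 13*Z)
D = 10 (D = -2*(-6 - 1*(-1)) = -2*(-6 + 1) = -2*(-5) = 10)
N(T) = 5*T (N(T) = T + 4*T = 5*T)
(O(2, -6) + N(D))² = ((10*(-6) + 13*2) + 5*10)² = ((-60 + 26) + 50)² = (-34 + 50)² = 16² = 256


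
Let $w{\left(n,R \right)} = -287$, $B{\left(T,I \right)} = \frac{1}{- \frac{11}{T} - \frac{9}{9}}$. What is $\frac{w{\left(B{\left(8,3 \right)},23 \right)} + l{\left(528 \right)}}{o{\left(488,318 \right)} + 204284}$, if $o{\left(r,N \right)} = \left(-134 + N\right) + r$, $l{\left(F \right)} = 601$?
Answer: $\frac{157}{102478} \approx 0.001532$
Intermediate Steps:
$B{\left(T,I \right)} = \frac{1}{-1 - \frac{11}{T}}$ ($B{\left(T,I \right)} = \frac{1}{- \frac{11}{T} - 1} = \frac{1}{-1 - \frac{11}{T}}$)
$o{\left(r,N \right)} = -134 + N + r$
$\frac{w{\left(B{\left(8,3 \right)},23 \right)} + l{\left(528 \right)}}{o{\left(488,318 \right)} + 204284} = \frac{-287 + 601}{\left(-134 + 318 + 488\right) + 204284} = \frac{314}{672 + 204284} = \frac{314}{204956} = 314 \cdot \frac{1}{204956} = \frac{157}{102478}$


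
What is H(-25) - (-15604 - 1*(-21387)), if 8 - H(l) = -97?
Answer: -5678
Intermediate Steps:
H(l) = 105 (H(l) = 8 - 1*(-97) = 8 + 97 = 105)
H(-25) - (-15604 - 1*(-21387)) = 105 - (-15604 - 1*(-21387)) = 105 - (-15604 + 21387) = 105 - 1*5783 = 105 - 5783 = -5678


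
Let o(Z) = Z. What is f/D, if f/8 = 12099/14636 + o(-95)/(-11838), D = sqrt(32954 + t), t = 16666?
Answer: 72309191*sqrt(12405)/268662788505 ≈ 0.029977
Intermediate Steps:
D = 2*sqrt(12405) (D = sqrt(32954 + 16666) = sqrt(49620) = 2*sqrt(12405) ≈ 222.76)
f = 144618382/21657621 (f = 8*(12099/14636 - 95/(-11838)) = 8*(12099*(1/14636) - 95*(-1/11838)) = 8*(12099/14636 + 95/11838) = 8*(72309191/86630484) = 144618382/21657621 ≈ 6.6775)
f/D = 144618382/(21657621*((2*sqrt(12405)))) = 144618382*(sqrt(12405)/24810)/21657621 = 72309191*sqrt(12405)/268662788505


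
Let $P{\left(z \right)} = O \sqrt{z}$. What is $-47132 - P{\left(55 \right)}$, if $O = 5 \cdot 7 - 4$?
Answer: $-47132 - 31 \sqrt{55} \approx -47362.0$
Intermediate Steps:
$O = 31$ ($O = 35 - 4 = 31$)
$P{\left(z \right)} = 31 \sqrt{z}$
$-47132 - P{\left(55 \right)} = -47132 - 31 \sqrt{55}$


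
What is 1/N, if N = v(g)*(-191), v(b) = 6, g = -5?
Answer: -1/1146 ≈ -0.00087260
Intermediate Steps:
N = -1146 (N = 6*(-191) = -1146)
1/N = 1/(-1146) = -1/1146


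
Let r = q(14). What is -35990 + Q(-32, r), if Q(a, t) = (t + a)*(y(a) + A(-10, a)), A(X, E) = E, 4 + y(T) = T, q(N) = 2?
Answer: -33950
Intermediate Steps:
y(T) = -4 + T
r = 2
Q(a, t) = (-4 + 2*a)*(a + t) (Q(a, t) = (t + a)*((-4 + a) + a) = (a + t)*(-4 + 2*a) = (-4 + 2*a)*(a + t))
-35990 + Q(-32, r) = -35990 + (-4*(-32) - 4*2 + 2*(-32)² + 2*(-32)*2) = -35990 + (128 - 8 + 2*1024 - 128) = -35990 + (128 - 8 + 2048 - 128) = -35990 + 2040 = -33950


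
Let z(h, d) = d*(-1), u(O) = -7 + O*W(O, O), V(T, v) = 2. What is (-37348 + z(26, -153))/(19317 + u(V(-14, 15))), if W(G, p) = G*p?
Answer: -37195/19318 ≈ -1.9254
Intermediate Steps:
u(O) = -7 + O³ (u(O) = -7 + O*(O*O) = -7 + O*O² = -7 + O³)
z(h, d) = -d
(-37348 + z(26, -153))/(19317 + u(V(-14, 15))) = (-37348 - 1*(-153))/(19317 + (-7 + 2³)) = (-37348 + 153)/(19317 + (-7 + 8)) = -37195/(19317 + 1) = -37195/19318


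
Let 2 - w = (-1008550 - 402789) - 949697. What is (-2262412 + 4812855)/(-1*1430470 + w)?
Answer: 2550443/930568 ≈ 2.7407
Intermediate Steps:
w = 2361038 (w = 2 - ((-1008550 - 402789) - 949697) = 2 - (-1411339 - 949697) = 2 - 1*(-2361036) = 2 + 2361036 = 2361038)
(-2262412 + 4812855)/(-1*1430470 + w) = (-2262412 + 4812855)/(-1*1430470 + 2361038) = 2550443/(-1430470 + 2361038) = 2550443/930568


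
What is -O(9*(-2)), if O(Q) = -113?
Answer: 113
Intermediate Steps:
-O(9*(-2)) = -1*(-113) = 113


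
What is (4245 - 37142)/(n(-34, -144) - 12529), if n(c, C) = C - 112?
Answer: 32897/12785 ≈ 2.5731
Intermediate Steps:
n(c, C) = -112 + C
(4245 - 37142)/(n(-34, -144) - 12529) = (4245 - 37142)/((-112 - 144) - 12529) = -32897/(-256 - 12529) = -32897/(-12785) = -32897*(-1/12785) = 32897/12785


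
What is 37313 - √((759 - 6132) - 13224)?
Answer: 37313 - I*√18597 ≈ 37313.0 - 136.37*I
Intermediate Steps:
37313 - √((759 - 6132) - 13224) = 37313 - √(-5373 - 13224) = 37313 - √(-18597) = 37313 - I*√18597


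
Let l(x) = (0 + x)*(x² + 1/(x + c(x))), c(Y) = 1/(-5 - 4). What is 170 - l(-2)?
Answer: 3364/19 ≈ 177.05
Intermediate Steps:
c(Y) = -⅑ (c(Y) = 1/(-9) = -⅑)
l(x) = x*(x² + 1/(-⅑ + x)) (l(x) = (0 + x)*(x² + 1/(x - ⅑)) = x*(x² + 1/(-⅑ + x)))
170 - l(-2) = 170 - (-2)*(9 - 1*(-2)² + 9*(-2)³)/(-1 + 9*(-2)) = 170 - (-2)*(9 - 1*4 + 9*(-8))/(-1 - 18) = 170 - (-2)*(9 - 4 - 72)/(-19) = 170 - (-2)*(-1)*(-67)/19 = 170 - 1*(-134/19) = 170 + 134/19 = 3364/19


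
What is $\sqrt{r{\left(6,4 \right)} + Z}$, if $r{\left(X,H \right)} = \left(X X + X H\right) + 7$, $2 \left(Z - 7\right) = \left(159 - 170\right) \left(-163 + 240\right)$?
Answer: $\frac{i \sqrt{1398}}{2} \approx 18.695 i$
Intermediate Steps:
$Z = - \frac{833}{2}$ ($Z = 7 + \frac{\left(159 - 170\right) \left(-163 + 240\right)}{2} = 7 + \frac{\left(-11\right) 77}{2} = 7 + \frac{1}{2} \left(-847\right) = 7 - \frac{847}{2} = - \frac{833}{2} \approx -416.5$)
$r{\left(X,H \right)} = 7 + X^{2} + H X$ ($r{\left(X,H \right)} = \left(X^{2} + H X\right) + 7 = 7 + X^{2} + H X$)
$\sqrt{r{\left(6,4 \right)} + Z} = \sqrt{\left(7 + 6^{2} + 4 \cdot 6\right) - \frac{833}{2}} = \sqrt{\left(7 + 36 + 24\right) - \frac{833}{2}} = \sqrt{67 - \frac{833}{2}} = \sqrt{- \frac{699}{2}} = \frac{i \sqrt{1398}}{2}$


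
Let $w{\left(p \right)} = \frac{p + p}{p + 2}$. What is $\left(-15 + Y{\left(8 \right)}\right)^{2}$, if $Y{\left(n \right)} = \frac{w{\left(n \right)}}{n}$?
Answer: $\frac{5476}{25} \approx 219.04$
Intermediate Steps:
$w{\left(p \right)} = \frac{2 p}{2 + p}$
$Y{\left(n \right)} = \frac{2}{2 + n}$ ($Y{\left(n \right)} = \frac{2 n \frac{1}{2 + n}}{n} = \frac{2}{2 + n}$)
$\left(-15 + Y{\left(8 \right)}\right)^{2} = \left(-15 + \frac{2}{2 + 8}\right)^{2} = \left(-15 + \frac{2}{10}\right)^{2} = \left(-15 + 2 \cdot \frac{1}{10}\right)^{2} = \left(-15 + \frac{1}{5}\right)^{2} = \left(- \frac{74}{5}\right)^{2} = \frac{5476}{25}$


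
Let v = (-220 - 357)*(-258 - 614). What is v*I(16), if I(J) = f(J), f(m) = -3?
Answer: -1509432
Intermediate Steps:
I(J) = -3
v = 503144 (v = -577*(-872) = 503144)
v*I(16) = 503144*(-3) = -1509432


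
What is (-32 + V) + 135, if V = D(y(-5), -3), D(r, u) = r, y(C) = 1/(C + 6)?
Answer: 104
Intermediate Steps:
y(C) = 1/(6 + C)
V = 1 (V = 1/(6 - 5) = 1/1 = 1)
(-32 + V) + 135 = (-32 + 1) + 135 = -31 + 135 = 104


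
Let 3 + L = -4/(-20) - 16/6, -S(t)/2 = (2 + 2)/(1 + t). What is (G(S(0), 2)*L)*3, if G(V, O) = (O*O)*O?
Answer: -656/5 ≈ -131.20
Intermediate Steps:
S(t) = -8/(1 + t) (S(t) = -2*(2 + 2)/(1 + t) = -8/(1 + t))
G(V, O) = O³ (G(V, O) = O²*O = O³)
L = -82/15 (L = -3 + (-4/(-20) - 16/6) = -3 + (-4*(-1/20) - 16*⅙) = -3 + (⅕ - 8/3) = -3 - 37/15 = -82/15 ≈ -5.4667)
(G(S(0), 2)*L)*3 = (2³*(-82/15))*3 = (8*(-82/15))*3 = -656/15*3 = -656/5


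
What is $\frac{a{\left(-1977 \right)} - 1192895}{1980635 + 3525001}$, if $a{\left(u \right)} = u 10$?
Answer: $- \frac{1212665}{5505636} \approx -0.22026$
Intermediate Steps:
$a{\left(u \right)} = 10 u$
$\frac{a{\left(-1977 \right)} - 1192895}{1980635 + 3525001} = \frac{10 \left(-1977\right) - 1192895}{1980635 + 3525001} = \frac{-19770 - 1192895}{5505636} = \left(-1212665\right) \frac{1}{5505636} = - \frac{1212665}{5505636}$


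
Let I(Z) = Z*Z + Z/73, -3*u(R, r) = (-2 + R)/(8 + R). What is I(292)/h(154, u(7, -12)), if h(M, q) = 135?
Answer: 85268/135 ≈ 631.62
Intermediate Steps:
u(R, r) = -(-2 + R)/(3*(8 + R))
I(Z) = Z² + Z/73 (I(Z) = Z² + Z*(1/73) = Z² + Z/73)
I(292)/h(154, u(7, -12)) = (292*(1/73 + 292))/135 = (292*(21317/73))*(1/135) = 85268*(1/135) = 85268/135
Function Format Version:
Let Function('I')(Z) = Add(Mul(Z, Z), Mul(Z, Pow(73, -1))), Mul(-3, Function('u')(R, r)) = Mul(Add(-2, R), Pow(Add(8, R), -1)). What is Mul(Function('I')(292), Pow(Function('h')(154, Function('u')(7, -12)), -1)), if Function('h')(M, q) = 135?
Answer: Rational(85268, 135) ≈ 631.62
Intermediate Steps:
Function('u')(R, r) = Mul(Rational(-1, 3), Pow(Add(8, R), -1), Add(-2, R)) (Function('u')(R, r) = Mul(Rational(-1, 3), Mul(Add(-2, R), Pow(Add(8, R), -1))) = Mul(Rational(-1, 3), Mul(Pow(Add(8, R), -1), Add(-2, R))) = Mul(Rational(-1, 3), Pow(Add(8, R), -1), Add(-2, R)))
Function('I')(Z) = Add(Pow(Z, 2), Mul(Rational(1, 73), Z)) (Function('I')(Z) = Add(Pow(Z, 2), Mul(Z, Rational(1, 73))) = Add(Pow(Z, 2), Mul(Rational(1, 73), Z)))
Mul(Function('I')(292), Pow(Function('h')(154, Function('u')(7, -12)), -1)) = Mul(Mul(292, Add(Rational(1, 73), 292)), Pow(135, -1)) = Mul(Mul(292, Rational(21317, 73)), Rational(1, 135)) = Mul(85268, Rational(1, 135)) = Rational(85268, 135)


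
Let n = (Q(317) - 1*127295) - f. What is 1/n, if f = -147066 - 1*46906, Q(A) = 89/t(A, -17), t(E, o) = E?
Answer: 317/21136698 ≈ 1.4998e-5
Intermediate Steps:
Q(A) = 89/A
f = -193972 (f = -147066 - 46906 = -193972)
n = 21136698/317 (n = (89/317 - 1*127295) - 1*(-193972) = (89*(1/317) - 127295) + 193972 = (89/317 - 127295) + 193972 = -40352426/317 + 193972 = 21136698/317 ≈ 66677.)
1/n = 1/(21136698/317) = 317/21136698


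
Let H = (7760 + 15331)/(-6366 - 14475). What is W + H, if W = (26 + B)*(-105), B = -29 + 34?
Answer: -22620182/6947 ≈ -3256.1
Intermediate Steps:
B = 5
H = -7697/6947 (H = 23091/(-20841) = 23091*(-1/20841) = -7697/6947 ≈ -1.1080)
W = -3255 (W = (26 + 5)*(-105) = 31*(-105) = -3255)
W + H = -3255 - 7697/6947 = -22620182/6947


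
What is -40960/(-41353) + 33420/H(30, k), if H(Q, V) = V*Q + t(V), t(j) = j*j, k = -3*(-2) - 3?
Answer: 462024100/1364649 ≈ 338.57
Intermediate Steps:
k = 3 (k = 6 - 3 = 3)
t(j) = j²
H(Q, V) = V² + Q*V (H(Q, V) = V*Q + V² = Q*V + V² = V² + Q*V)
-40960/(-41353) + 33420/H(30, k) = -40960/(-41353) + 33420/((3*(30 + 3))) = -40960*(-1/41353) + 33420/((3*33)) = 40960/41353 + 33420/99 = 40960/41353 + 33420*(1/99) = 40960/41353 + 11140/33 = 462024100/1364649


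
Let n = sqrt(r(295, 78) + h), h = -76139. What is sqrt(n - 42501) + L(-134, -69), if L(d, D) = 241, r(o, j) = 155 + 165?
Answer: 241 + sqrt(-42501 + I*sqrt(75819)) ≈ 241.67 + 206.16*I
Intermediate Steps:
r(o, j) = 320
n = I*sqrt(75819) (n = sqrt(320 - 76139) = sqrt(-75819) = I*sqrt(75819) ≈ 275.35*I)
sqrt(n - 42501) + L(-134, -69) = sqrt(I*sqrt(75819) - 42501) + 241 = sqrt(-42501 + I*sqrt(75819)) + 241 = 241 + sqrt(-42501 + I*sqrt(75819))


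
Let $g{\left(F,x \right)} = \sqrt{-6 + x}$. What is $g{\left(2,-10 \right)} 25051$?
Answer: $100204 i \approx 1.002 \cdot 10^{5} i$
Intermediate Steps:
$g{\left(2,-10 \right)} 25051 = \sqrt{-6 - 10} \cdot 25051 = \sqrt{-16} \cdot 25051 = 4 i 25051 = 100204 i$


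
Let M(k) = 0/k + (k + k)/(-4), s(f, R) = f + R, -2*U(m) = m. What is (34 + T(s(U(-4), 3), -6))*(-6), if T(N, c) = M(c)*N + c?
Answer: -258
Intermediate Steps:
U(m) = -m/2
s(f, R) = R + f
M(k) = -k/2 (M(k) = 0 + (2*k)*(-1/4) = 0 - k/2 = -k/2)
T(N, c) = c - N*c/2 (T(N, c) = (-c/2)*N + c = -N*c/2 + c = c - N*c/2)
(34 + T(s(U(-4), 3), -6))*(-6) = (34 + (1/2)*(-6)*(2 - (3 - 1/2*(-4))))*(-6) = (34 + (1/2)*(-6)*(2 - (3 + 2)))*(-6) = (34 + (1/2)*(-6)*(2 - 1*5))*(-6) = (34 + (1/2)*(-6)*(2 - 5))*(-6) = (34 + (1/2)*(-6)*(-3))*(-6) = (34 + 9)*(-6) = 43*(-6) = -258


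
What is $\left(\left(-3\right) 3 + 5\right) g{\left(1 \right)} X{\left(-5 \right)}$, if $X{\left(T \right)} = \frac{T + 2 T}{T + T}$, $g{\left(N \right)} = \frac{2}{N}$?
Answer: $-12$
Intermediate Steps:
$X{\left(T \right)} = \frac{3}{2}$ ($X{\left(T \right)} = \frac{3 T}{2 T} = 3 T \frac{1}{2 T} = \frac{3}{2}$)
$\left(\left(-3\right) 3 + 5\right) g{\left(1 \right)} X{\left(-5 \right)} = \left(\left(-3\right) 3 + 5\right) \frac{2}{1} \cdot \frac{3}{2} = \left(-9 + 5\right) 2 \cdot 1 \cdot \frac{3}{2} = \left(-4\right) 2 \cdot \frac{3}{2} = \left(-8\right) \frac{3}{2} = -12$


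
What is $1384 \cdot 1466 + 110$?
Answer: $2029054$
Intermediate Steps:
$1384 \cdot 1466 + 110 = 2028944 + 110 = 2029054$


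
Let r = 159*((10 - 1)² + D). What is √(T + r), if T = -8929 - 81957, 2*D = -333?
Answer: I*√417922/2 ≈ 323.23*I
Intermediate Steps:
D = -333/2 (D = (½)*(-333) = -333/2 ≈ -166.50)
T = -90886
r = -27189/2 (r = 159*((10 - 1)² - 333/2) = 159*(9² - 333/2) = 159*(81 - 333/2) = 159*(-171/2) = -27189/2 ≈ -13595.)
√(T + r) = √(-90886 - 27189/2) = √(-208961/2) = I*√417922/2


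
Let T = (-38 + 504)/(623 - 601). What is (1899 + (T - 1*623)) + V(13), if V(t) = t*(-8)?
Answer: 13125/11 ≈ 1193.2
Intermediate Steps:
T = 233/11 (T = 466/22 = 466*(1/22) = 233/11 ≈ 21.182)
V(t) = -8*t
(1899 + (T - 1*623)) + V(13) = (1899 + (233/11 - 1*623)) - 8*13 = (1899 + (233/11 - 623)) - 104 = (1899 - 6620/11) - 104 = 14269/11 - 104 = 13125/11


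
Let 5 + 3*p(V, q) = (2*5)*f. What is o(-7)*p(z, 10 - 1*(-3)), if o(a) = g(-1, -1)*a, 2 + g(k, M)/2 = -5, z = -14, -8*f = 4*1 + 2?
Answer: -1225/3 ≈ -408.33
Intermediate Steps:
f = -¾ (f = -(4*1 + 2)/8 = -(4 + 2)/8 = -⅛*6 = -¾ ≈ -0.75000)
p(V, q) = -25/6 (p(V, q) = -5/3 + ((2*5)*(-¾))/3 = -5/3 + (10*(-¾))/3 = -5/3 + (⅓)*(-15/2) = -5/3 - 5/2 = -25/6)
g(k, M) = -14 (g(k, M) = -4 + 2*(-5) = -4 - 10 = -14)
o(a) = -14*a
o(-7)*p(z, 10 - 1*(-3)) = -14*(-7)*(-25/6) = 98*(-25/6) = -1225/3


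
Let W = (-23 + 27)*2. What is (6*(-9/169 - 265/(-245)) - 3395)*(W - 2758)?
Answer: 77172972250/8281 ≈ 9.3193e+6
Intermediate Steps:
W = 8 (W = 4*2 = 8)
(6*(-9/169 - 265/(-245)) - 3395)*(W - 2758) = (6*(-9/169 - 265/(-245)) - 3395)*(8 - 2758) = (6*(-9*1/169 - 265*(-1/245)) - 3395)*(-2750) = (6*(-9/169 + 53/49) - 3395)*(-2750) = (6*(8516/8281) - 3395)*(-2750) = (51096/8281 - 3395)*(-2750) = -28062899/8281*(-2750) = 77172972250/8281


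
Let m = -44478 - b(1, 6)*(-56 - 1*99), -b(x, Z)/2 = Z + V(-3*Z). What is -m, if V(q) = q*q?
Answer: 146778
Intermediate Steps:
V(q) = q²
b(x, Z) = -18*Z² - 2*Z (b(x, Z) = -2*(Z + (-3*Z)²) = -2*(Z + 9*Z²) = -18*Z² - 2*Z)
m = -146778 (m = -44478 - 2*6*(-1 - 9*6)*(-56 - 1*99) = -44478 - 2*6*(-1 - 54)*(-56 - 99) = -44478 - 2*6*(-55)*(-155) = -44478 - (-660)*(-155) = -44478 - 1*102300 = -44478 - 102300 = -146778)
-m = -1*(-146778) = 146778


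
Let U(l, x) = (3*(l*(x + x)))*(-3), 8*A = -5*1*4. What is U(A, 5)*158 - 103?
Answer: 35447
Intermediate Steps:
A = -5/2 (A = (-5*1*4)/8 = (-5*4)/8 = (⅛)*(-20) = -5/2 ≈ -2.5000)
U(l, x) = -18*l*x (U(l, x) = (3*(l*(2*x)))*(-3) = (3*(2*l*x))*(-3) = (6*l*x)*(-3) = -18*l*x)
U(A, 5)*158 - 103 = -18*(-5/2)*5*158 - 103 = 225*158 - 103 = 35550 - 103 = 35447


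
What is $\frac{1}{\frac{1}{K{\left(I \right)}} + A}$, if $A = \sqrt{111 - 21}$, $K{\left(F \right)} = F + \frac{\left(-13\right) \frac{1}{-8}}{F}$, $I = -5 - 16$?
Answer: $\frac{99148}{188075511} + \frac{12538681 \sqrt{10}}{376151022} \approx 0.10594$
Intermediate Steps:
$I = -21$ ($I = -5 - 16 = -21$)
$K{\left(F \right)} = F + \frac{13}{8 F}$ ($K{\left(F \right)} = F + \frac{\left(-13\right) \left(- \frac{1}{8}\right)}{F} = F + \frac{13}{8 F}$)
$A = 3 \sqrt{10}$ ($A = \sqrt{90} = 3 \sqrt{10} \approx 9.4868$)
$\frac{1}{\frac{1}{K{\left(I \right)}} + A} = \frac{1}{\frac{1}{-21 + \frac{13}{8 \left(-21\right)}} + 3 \sqrt{10}} = \frac{1}{\frac{1}{-21 + \frac{13}{8} \left(- \frac{1}{21}\right)} + 3 \sqrt{10}} = \frac{1}{\frac{1}{-21 - \frac{13}{168}} + 3 \sqrt{10}} = \frac{1}{\frac{1}{- \frac{3541}{168}} + 3 \sqrt{10}} = \frac{1}{- \frac{168}{3541} + 3 \sqrt{10}}$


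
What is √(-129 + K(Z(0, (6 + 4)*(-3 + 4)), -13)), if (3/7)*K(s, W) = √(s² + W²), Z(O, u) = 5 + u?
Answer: √(-1161 + 21*√394)/3 ≈ 9.0931*I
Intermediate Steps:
K(s, W) = 7*√(W² + s²)/3 (K(s, W) = 7*√(s² + W²)/3 = 7*√(W² + s²)/3)
√(-129 + K(Z(0, (6 + 4)*(-3 + 4)), -13)) = √(-129 + 7*√((-13)² + (5 + (6 + 4)*(-3 + 4))²)/3) = √(-129 + 7*√(169 + (5 + 10*1)²)/3) = √(-129 + 7*√(169 + (5 + 10)²)/3) = √(-129 + 7*√(169 + 15²)/3) = √(-129 + 7*√(169 + 225)/3) = √(-129 + 7*√394/3)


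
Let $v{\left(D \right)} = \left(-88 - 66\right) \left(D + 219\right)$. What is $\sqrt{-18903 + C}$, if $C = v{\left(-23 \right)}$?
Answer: $i \sqrt{49087} \approx 221.56 i$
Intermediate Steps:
$v{\left(D \right)} = -33726 - 154 D$ ($v{\left(D \right)} = \left(-88 - 66\right) \left(219 + D\right) = - 154 \left(219 + D\right) = -33726 - 154 D$)
$C = -30184$ ($C = -33726 - -3542 = -33726 + 3542 = -30184$)
$\sqrt{-18903 + C} = \sqrt{-18903 - 30184} = \sqrt{-49087} = i \sqrt{49087}$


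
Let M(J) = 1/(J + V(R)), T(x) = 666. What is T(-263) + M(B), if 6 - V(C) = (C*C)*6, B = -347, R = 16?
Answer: 1250081/1877 ≈ 666.00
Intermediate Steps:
V(C) = 6 - 6*C² (V(C) = 6 - C*C*6 = 6 - C²*6 = 6 - 6*C²)
M(J) = 1/(-1530 + J) (M(J) = 1/(J + (6 - 6*16²)) = 1/(J + (6 - 6*256)) = 1/(J + (6 - 1536)) = 1/(J - 1530) = 1/(-1530 + J))
T(-263) + M(B) = 666 + 1/(-1530 - 347) = 666 + 1/(-1877) = 666 - 1/1877 = 1250081/1877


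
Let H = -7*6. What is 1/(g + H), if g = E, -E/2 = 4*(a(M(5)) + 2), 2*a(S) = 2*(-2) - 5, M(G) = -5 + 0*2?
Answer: -1/22 ≈ -0.045455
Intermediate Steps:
M(G) = -5 (M(G) = -5 + 0 = -5)
a(S) = -9/2 (a(S) = (2*(-2) - 5)/2 = (-4 - 5)/2 = (1/2)*(-9) = -9/2)
H = -42
E = 20 (E = -8*(-9/2 + 2) = -8*(-5)/2 = -2*(-10) = 20)
g = 20
1/(g + H) = 1/(20 - 42) = 1/(-22) = -1/22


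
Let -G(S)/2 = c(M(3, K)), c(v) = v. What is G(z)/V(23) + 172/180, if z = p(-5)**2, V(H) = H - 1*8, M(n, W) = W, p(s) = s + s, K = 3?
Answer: 5/9 ≈ 0.55556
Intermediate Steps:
p(s) = 2*s
V(H) = -8 + H (V(H) = H - 8 = -8 + H)
z = 100 (z = (2*(-5))**2 = (-10)**2 = 100)
G(S) = -6 (G(S) = -2*3 = -6)
G(z)/V(23) + 172/180 = -6/(-8 + 23) + 172/180 = -6/15 + 172*(1/180) = -6*1/15 + 43/45 = -2/5 + 43/45 = 5/9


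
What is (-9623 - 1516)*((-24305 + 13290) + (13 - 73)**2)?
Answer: 82595685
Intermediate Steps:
(-9623 - 1516)*((-24305 + 13290) + (13 - 73)**2) = -11139*(-11015 + (-60)**2) = -11139*(-11015 + 3600) = -11139*(-7415) = 82595685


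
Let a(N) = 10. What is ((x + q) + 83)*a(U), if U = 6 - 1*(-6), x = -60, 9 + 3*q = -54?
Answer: 20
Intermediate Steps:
q = -21 (q = -3 + (⅓)*(-54) = -3 - 18 = -21)
U = 12 (U = 6 + 6 = 12)
((x + q) + 83)*a(U) = ((-60 - 21) + 83)*10 = (-81 + 83)*10 = 2*10 = 20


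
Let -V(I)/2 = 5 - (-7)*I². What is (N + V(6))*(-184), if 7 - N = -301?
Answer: 37904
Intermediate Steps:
N = 308 (N = 7 - 1*(-301) = 7 + 301 = 308)
V(I) = -10 - 14*I² (V(I) = -2*(5 - (-7)*I²) = -2*(5 + 7*I²) = -10 - 14*I²)
(N + V(6))*(-184) = (308 + (-10 - 14*6²))*(-184) = (308 + (-10 - 14*36))*(-184) = (308 + (-10 - 504))*(-184) = (308 - 514)*(-184) = -206*(-184) = 37904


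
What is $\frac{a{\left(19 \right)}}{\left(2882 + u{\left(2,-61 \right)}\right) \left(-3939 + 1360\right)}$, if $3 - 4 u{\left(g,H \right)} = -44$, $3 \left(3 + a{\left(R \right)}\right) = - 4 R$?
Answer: $\frac{68}{17911155} \approx 3.7965 \cdot 10^{-6}$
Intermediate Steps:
$a{\left(R \right)} = -3 - \frac{4 R}{3}$ ($a{\left(R \right)} = -3 + \frac{\left(-4\right) R}{3} = -3 - \frac{4 R}{3}$)
$u{\left(g,H \right)} = \frac{47}{4}$ ($u{\left(g,H \right)} = \frac{3}{4} - -11 = \frac{3}{4} + 11 = \frac{47}{4}$)
$\frac{a{\left(19 \right)}}{\left(2882 + u{\left(2,-61 \right)}\right) \left(-3939 + 1360\right)} = \frac{-3 - \frac{76}{3}}{\left(2882 + \frac{47}{4}\right) \left(-3939 + 1360\right)} = \frac{-3 - \frac{76}{3}}{\frac{11575}{4} \left(-2579\right)} = - \frac{85}{3 \left(- \frac{29851925}{4}\right)} = \left(- \frac{85}{3}\right) \left(- \frac{4}{29851925}\right) = \frac{68}{17911155}$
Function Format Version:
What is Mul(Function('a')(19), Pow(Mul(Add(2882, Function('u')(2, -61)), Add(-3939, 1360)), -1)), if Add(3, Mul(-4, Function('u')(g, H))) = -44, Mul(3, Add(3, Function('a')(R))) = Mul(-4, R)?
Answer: Rational(68, 17911155) ≈ 3.7965e-6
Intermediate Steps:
Function('a')(R) = Add(-3, Mul(Rational(-4, 3), R)) (Function('a')(R) = Add(-3, Mul(Rational(1, 3), Mul(-4, R))) = Add(-3, Mul(Rational(-4, 3), R)))
Function('u')(g, H) = Rational(47, 4) (Function('u')(g, H) = Add(Rational(3, 4), Mul(Rational(-1, 4), -44)) = Add(Rational(3, 4), 11) = Rational(47, 4))
Mul(Function('a')(19), Pow(Mul(Add(2882, Function('u')(2, -61)), Add(-3939, 1360)), -1)) = Mul(Add(-3, Mul(Rational(-4, 3), 19)), Pow(Mul(Add(2882, Rational(47, 4)), Add(-3939, 1360)), -1)) = Mul(Add(-3, Rational(-76, 3)), Pow(Mul(Rational(11575, 4), -2579), -1)) = Mul(Rational(-85, 3), Pow(Rational(-29851925, 4), -1)) = Mul(Rational(-85, 3), Rational(-4, 29851925)) = Rational(68, 17911155)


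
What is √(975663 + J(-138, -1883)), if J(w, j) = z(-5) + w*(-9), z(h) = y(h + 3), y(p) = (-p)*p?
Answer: √976901 ≈ 988.38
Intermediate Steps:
y(p) = -p²
z(h) = -(3 + h)² (z(h) = -(h + 3)² = -(3 + h)²)
J(w, j) = -4 - 9*w (J(w, j) = -(3 - 5)² + w*(-9) = -1*(-2)² - 9*w = -1*4 - 9*w = -4 - 9*w)
√(975663 + J(-138, -1883)) = √(975663 + (-4 - 9*(-138))) = √(975663 + (-4 + 1242)) = √(975663 + 1238) = √976901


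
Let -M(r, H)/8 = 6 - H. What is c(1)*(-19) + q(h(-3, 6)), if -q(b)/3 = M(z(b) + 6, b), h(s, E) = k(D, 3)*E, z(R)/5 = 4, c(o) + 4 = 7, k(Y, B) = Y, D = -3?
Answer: 519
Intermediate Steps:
c(o) = 3 (c(o) = -4 + 7 = 3)
z(R) = 20 (z(R) = 5*4 = 20)
h(s, E) = -3*E
M(r, H) = -48 + 8*H (M(r, H) = -8*(6 - H) = -48 + 8*H)
q(b) = 144 - 24*b (q(b) = -3*(-48 + 8*b) = 144 - 24*b)
c(1)*(-19) + q(h(-3, 6)) = 3*(-19) + (144 - (-72)*6) = -57 + (144 - 24*(-18)) = -57 + (144 + 432) = -57 + 576 = 519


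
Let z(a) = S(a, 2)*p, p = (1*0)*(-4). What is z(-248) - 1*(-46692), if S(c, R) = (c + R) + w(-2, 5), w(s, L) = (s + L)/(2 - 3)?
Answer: 46692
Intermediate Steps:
p = 0 (p = 0*(-4) = 0)
w(s, L) = -L - s (w(s, L) = (L + s)/(-1) = (L + s)*(-1) = -L - s)
S(c, R) = -3 + R + c (S(c, R) = (c + R) + (-1*5 - 1*(-2)) = (R + c) + (-5 + 2) = (R + c) - 3 = -3 + R + c)
z(a) = 0 (z(a) = (-3 + 2 + a)*0 = (-1 + a)*0 = 0)
z(-248) - 1*(-46692) = 0 - 1*(-46692) = 0 + 46692 = 46692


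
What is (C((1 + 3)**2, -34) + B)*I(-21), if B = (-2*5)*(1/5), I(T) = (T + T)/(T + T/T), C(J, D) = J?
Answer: 147/5 ≈ 29.400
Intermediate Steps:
I(T) = 2*T/(1 + T) (I(T) = (2*T)/(T + 1) = (2*T)/(1 + T) = 2*T/(1 + T))
B = -2 (B = -10/5 = -10*1/5 = -2)
(C((1 + 3)**2, -34) + B)*I(-21) = ((1 + 3)**2 - 2)*(2*(-21)/(1 - 21)) = (4**2 - 2)*(2*(-21)/(-20)) = (16 - 2)*(2*(-21)*(-1/20)) = 14*(21/10) = 147/5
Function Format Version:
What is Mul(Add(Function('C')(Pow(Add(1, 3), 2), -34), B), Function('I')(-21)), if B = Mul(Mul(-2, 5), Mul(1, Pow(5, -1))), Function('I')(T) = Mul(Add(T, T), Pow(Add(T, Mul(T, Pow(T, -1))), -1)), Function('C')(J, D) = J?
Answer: Rational(147, 5) ≈ 29.400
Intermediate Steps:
Function('I')(T) = Mul(2, T, Pow(Add(1, T), -1)) (Function('I')(T) = Mul(Mul(2, T), Pow(Add(T, 1), -1)) = Mul(Mul(2, T), Pow(Add(1, T), -1)) = Mul(2, T, Pow(Add(1, T), -1)))
B = -2 (B = Mul(-10, Mul(1, Rational(1, 5))) = Mul(-10, Rational(1, 5)) = -2)
Mul(Add(Function('C')(Pow(Add(1, 3), 2), -34), B), Function('I')(-21)) = Mul(Add(Pow(Add(1, 3), 2), -2), Mul(2, -21, Pow(Add(1, -21), -1))) = Mul(Add(Pow(4, 2), -2), Mul(2, -21, Pow(-20, -1))) = Mul(Add(16, -2), Mul(2, -21, Rational(-1, 20))) = Mul(14, Rational(21, 10)) = Rational(147, 5)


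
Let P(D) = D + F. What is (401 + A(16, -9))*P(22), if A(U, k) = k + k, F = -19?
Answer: 1149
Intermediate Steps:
A(U, k) = 2*k
P(D) = -19 + D (P(D) = D - 19 = -19 + D)
(401 + A(16, -9))*P(22) = (401 + 2*(-9))*(-19 + 22) = (401 - 18)*3 = 383*3 = 1149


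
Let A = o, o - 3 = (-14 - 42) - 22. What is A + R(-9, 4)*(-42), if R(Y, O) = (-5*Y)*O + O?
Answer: -7803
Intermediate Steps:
o = -75 (o = 3 + ((-14 - 42) - 22) = 3 + (-56 - 22) = 3 - 78 = -75)
R(Y, O) = O - 5*O*Y (R(Y, O) = -5*O*Y + O = O - 5*O*Y)
A = -75
A + R(-9, 4)*(-42) = -75 + (4*(1 - 5*(-9)))*(-42) = -75 + (4*(1 + 45))*(-42) = -75 + (4*46)*(-42) = -75 + 184*(-42) = -75 - 7728 = -7803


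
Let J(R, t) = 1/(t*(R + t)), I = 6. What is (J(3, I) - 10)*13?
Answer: -7007/54 ≈ -129.76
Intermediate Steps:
J(R, t) = 1/(t*(R + t)) (J(R, t) = 1*(1/(t*(R + t))) = 1/(t*(R + t)))
(J(3, I) - 10)*13 = (1/(6*(3 + 6)) - 10)*13 = ((1/6)/9 - 10)*13 = ((1/6)*(1/9) - 10)*13 = (1/54 - 10)*13 = -539/54*13 = -7007/54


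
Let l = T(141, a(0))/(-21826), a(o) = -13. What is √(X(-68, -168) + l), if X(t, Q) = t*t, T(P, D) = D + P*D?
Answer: √550698735755/10913 ≈ 68.001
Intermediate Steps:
T(P, D) = D + D*P
X(t, Q) = t²
l = 923/10913 (l = -13*(1 + 141)/(-21826) = -13*142*(-1/21826) = -1846*(-1/21826) = 923/10913 ≈ 0.084578)
√(X(-68, -168) + l) = √((-68)² + 923/10913) = √(4624 + 923/10913) = √(50462635/10913) = √550698735755/10913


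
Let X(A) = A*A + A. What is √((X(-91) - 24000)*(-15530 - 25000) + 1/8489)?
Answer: √46176556230203789/8489 ≈ 25314.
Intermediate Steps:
X(A) = A + A² (X(A) = A² + A = A + A²)
√((X(-91) - 24000)*(-15530 - 25000) + 1/8489) = √((-91*(1 - 91) - 24000)*(-15530 - 25000) + 1/8489) = √((-91*(-90) - 24000)*(-40530) + 1/8489) = √((8190 - 24000)*(-40530) + 1/8489) = √(-15810*(-40530) + 1/8489) = √(640779300 + 1/8489) = √(5439575477701/8489) = √46176556230203789/8489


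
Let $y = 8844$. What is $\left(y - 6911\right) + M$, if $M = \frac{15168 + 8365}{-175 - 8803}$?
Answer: $\frac{17330941}{8978} \approx 1930.4$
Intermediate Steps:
$M = - \frac{23533}{8978}$ ($M = \frac{23533}{-8978} = 23533 \left(- \frac{1}{8978}\right) = - \frac{23533}{8978} \approx -2.6212$)
$\left(y - 6911\right) + M = \left(8844 - 6911\right) - \frac{23533}{8978} = 1933 - \frac{23533}{8978} = \frac{17330941}{8978}$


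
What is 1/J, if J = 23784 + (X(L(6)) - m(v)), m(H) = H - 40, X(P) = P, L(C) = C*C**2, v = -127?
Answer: 1/24167 ≈ 4.1379e-5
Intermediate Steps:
L(C) = C**3
m(H) = -40 + H
J = 24167 (J = 23784 + (6**3 - (-40 - 127)) = 23784 + (216 - 1*(-167)) = 23784 + (216 + 167) = 23784 + 383 = 24167)
1/J = 1/24167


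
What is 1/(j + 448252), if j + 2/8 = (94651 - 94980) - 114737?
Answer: 4/1332743 ≈ 3.0013e-6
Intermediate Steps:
j = -460265/4 (j = -¼ + ((94651 - 94980) - 114737) = -¼ + (-329 - 114737) = -¼ - 115066 = -460265/4 ≈ -1.1507e+5)
1/(j + 448252) = 1/(-460265/4 + 448252) = 1/(1332743/4) = 4/1332743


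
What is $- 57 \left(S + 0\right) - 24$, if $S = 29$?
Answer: $-1677$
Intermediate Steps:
$- 57 \left(S + 0\right) - 24 = - 57 \left(29 + 0\right) - 24 = \left(-57\right) 29 - 24 = -1653 - 24 = -1677$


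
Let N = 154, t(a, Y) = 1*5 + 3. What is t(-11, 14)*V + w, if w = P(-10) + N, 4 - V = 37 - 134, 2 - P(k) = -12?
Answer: 976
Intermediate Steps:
P(k) = 14 (P(k) = 2 - 1*(-12) = 2 + 12 = 14)
t(a, Y) = 8 (t(a, Y) = 5 + 3 = 8)
V = 101 (V = 4 - (37 - 134) = 4 - 1*(-97) = 4 + 97 = 101)
w = 168 (w = 14 + 154 = 168)
t(-11, 14)*V + w = 8*101 + 168 = 808 + 168 = 976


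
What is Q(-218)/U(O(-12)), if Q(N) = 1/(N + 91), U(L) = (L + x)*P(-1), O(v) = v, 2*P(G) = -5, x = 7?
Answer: -2/3175 ≈ -0.00062992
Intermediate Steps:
P(G) = -5/2 (P(G) = (½)*(-5) = -5/2)
U(L) = -35/2 - 5*L/2 (U(L) = (L + 7)*(-5/2) = (7 + L)*(-5/2) = -35/2 - 5*L/2)
Q(N) = 1/(91 + N)
Q(-218)/U(O(-12)) = 1/((91 - 218)*(-35/2 - 5/2*(-12))) = 1/((-127)*(-35/2 + 30)) = -1/(127*25/2) = -1/127*2/25 = -2/3175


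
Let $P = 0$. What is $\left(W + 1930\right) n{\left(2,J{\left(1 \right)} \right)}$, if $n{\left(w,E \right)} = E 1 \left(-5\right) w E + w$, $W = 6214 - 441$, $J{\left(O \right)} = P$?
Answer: $15406$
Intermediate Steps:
$J{\left(O \right)} = 0$
$W = 5773$ ($W = 6214 - 441 = 5773$)
$n{\left(w,E \right)} = w - 5 w E^{2}$ ($n{\left(w,E \right)} = E \left(-5\right) w E + w = - 5 E w E + w = - 5 w E^{2} + w = w - 5 w E^{2}$)
$\left(W + 1930\right) n{\left(2,J{\left(1 \right)} \right)} = \left(5773 + 1930\right) 2 \left(1 - 5 \cdot 0^{2}\right) = 7703 \cdot 2 \left(1 - 0\right) = 7703 \cdot 2 \left(1 + 0\right) = 7703 \cdot 2 \cdot 1 = 7703 \cdot 2 = 15406$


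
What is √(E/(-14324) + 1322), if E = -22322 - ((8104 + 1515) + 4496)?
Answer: 3*√7549052385/7162 ≈ 36.394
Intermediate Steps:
E = -36437 (E = -22322 - (9619 + 4496) = -22322 - 1*14115 = -22322 - 14115 = -36437)
√(E/(-14324) + 1322) = √(-36437/(-14324) + 1322) = √(-36437*(-1/14324) + 1322) = √(36437/14324 + 1322) = √(18972765/14324) = 3*√7549052385/7162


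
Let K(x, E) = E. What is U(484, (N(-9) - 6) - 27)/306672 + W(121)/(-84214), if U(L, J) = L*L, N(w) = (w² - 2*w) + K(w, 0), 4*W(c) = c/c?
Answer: 4931889529/6456518952 ≈ 0.76386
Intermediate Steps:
W(c) = ¼ (W(c) = (c/c)/4 = (¼)*1 = ¼)
N(w) = w² - 2*w (N(w) = (w² - 2*w) + 0 = w² - 2*w)
U(L, J) = L²
U(484, (N(-9) - 6) - 27)/306672 + W(121)/(-84214) = 484²/306672 + (¼)/(-84214) = 234256*(1/306672) + (¼)*(-1/84214) = 14641/19167 - 1/336856 = 4931889529/6456518952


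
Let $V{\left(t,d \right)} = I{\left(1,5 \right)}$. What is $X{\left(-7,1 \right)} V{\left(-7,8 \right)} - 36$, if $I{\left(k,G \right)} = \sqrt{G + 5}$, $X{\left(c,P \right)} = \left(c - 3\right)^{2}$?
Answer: $-36 + 100 \sqrt{10} \approx 280.23$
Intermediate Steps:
$X{\left(c,P \right)} = \left(-3 + c\right)^{2}$
$I{\left(k,G \right)} = \sqrt{5 + G}$
$V{\left(t,d \right)} = \sqrt{10}$ ($V{\left(t,d \right)} = \sqrt{5 + 5} = \sqrt{10}$)
$X{\left(-7,1 \right)} V{\left(-7,8 \right)} - 36 = \left(-3 - 7\right)^{2} \sqrt{10} - 36 = \left(-10\right)^{2} \sqrt{10} - 36 = 100 \sqrt{10} - 36 = -36 + 100 \sqrt{10}$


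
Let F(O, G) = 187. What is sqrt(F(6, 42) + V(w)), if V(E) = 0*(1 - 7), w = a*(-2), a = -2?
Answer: sqrt(187) ≈ 13.675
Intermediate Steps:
w = 4 (w = -2*(-2) = 4)
V(E) = 0 (V(E) = 0*(-6) = 0)
sqrt(F(6, 42) + V(w)) = sqrt(187 + 0) = sqrt(187)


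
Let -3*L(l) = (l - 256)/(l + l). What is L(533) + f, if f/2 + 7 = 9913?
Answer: 63358499/3198 ≈ 19812.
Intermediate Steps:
f = 19812 (f = -14 + 2*9913 = -14 + 19826 = 19812)
L(l) = -(-256 + l)/(6*l) (L(l) = -(l - 256)/(3*(l + l)) = -(-256 + l)/(3*(2*l)) = -(-256 + l)*1/(2*l)/3 = -(-256 + l)/(6*l))
L(533) + f = (⅙)*(256 - 1*533)/533 + 19812 = (⅙)*(1/533)*(256 - 533) + 19812 = (⅙)*(1/533)*(-277) + 19812 = -277/3198 + 19812 = 63358499/3198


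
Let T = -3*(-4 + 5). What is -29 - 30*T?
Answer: 61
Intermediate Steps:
T = -3 (T = -3*1 = -3)
-29 - 30*T = -29 - 30*(-3) = -29 + 90 = 61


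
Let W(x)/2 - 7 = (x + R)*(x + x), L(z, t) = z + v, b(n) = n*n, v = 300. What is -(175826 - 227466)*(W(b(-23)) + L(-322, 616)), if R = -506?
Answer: 2512802400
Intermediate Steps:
b(n) = n**2
L(z, t) = 300 + z (L(z, t) = z + 300 = 300 + z)
W(x) = 14 + 4*x*(-506 + x) (W(x) = 14 + 2*((x - 506)*(x + x)) = 14 + 2*((-506 + x)*(2*x)) = 14 + 2*(2*x*(-506 + x)) = 14 + 4*x*(-506 + x))
-(175826 - 227466)*(W(b(-23)) + L(-322, 616)) = -(175826 - 227466)*((14 - 2024*(-23)**2 + 4*((-23)**2)**2) + (300 - 322)) = -(-51640)*((14 - 2024*529 + 4*529**2) - 22) = -(-51640)*((14 - 1070696 + 4*279841) - 22) = -(-51640)*((14 - 1070696 + 1119364) - 22) = -(-51640)*(48682 - 22) = -(-51640)*48660 = -1*(-2512802400) = 2512802400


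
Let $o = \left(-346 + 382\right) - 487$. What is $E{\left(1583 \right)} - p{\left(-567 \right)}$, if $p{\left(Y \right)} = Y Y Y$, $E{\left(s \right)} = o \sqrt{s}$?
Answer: $182284263 - 451 \sqrt{1583} \approx 1.8227 \cdot 10^{8}$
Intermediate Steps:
$o = -451$ ($o = 36 - 487 = -451$)
$E{\left(s \right)} = - 451 \sqrt{s}$
$p{\left(Y \right)} = Y^{3}$ ($p{\left(Y \right)} = Y^{2} Y = Y^{3}$)
$E{\left(1583 \right)} - p{\left(-567 \right)} = - 451 \sqrt{1583} - \left(-567\right)^{3} = - 451 \sqrt{1583} - -182284263 = - 451 \sqrt{1583} + 182284263 = 182284263 - 451 \sqrt{1583}$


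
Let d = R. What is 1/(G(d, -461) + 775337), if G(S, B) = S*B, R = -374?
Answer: 1/947751 ≈ 1.0551e-6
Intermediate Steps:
d = -374
G(S, B) = B*S
1/(G(d, -461) + 775337) = 1/(-461*(-374) + 775337) = 1/(172414 + 775337) = 1/947751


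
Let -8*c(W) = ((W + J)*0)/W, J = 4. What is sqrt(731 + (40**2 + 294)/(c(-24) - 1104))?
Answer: sqrt(55553970)/276 ≈ 27.005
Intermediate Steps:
c(W) = 0 (c(W) = -(W + 4)*0/(8*W) = -(4 + W)*0/(8*W) = -0/W = -1/8*0 = 0)
sqrt(731 + (40**2 + 294)/(c(-24) - 1104)) = sqrt(731 + (40**2 + 294)/(0 - 1104)) = sqrt(731 + (1600 + 294)/(-1104)) = sqrt(731 + 1894*(-1/1104)) = sqrt(731 - 947/552) = sqrt(402565/552) = sqrt(55553970)/276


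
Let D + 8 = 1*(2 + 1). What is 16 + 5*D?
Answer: -9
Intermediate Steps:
D = -5 (D = -8 + 1*(2 + 1) = -8 + 1*3 = -8 + 3 = -5)
16 + 5*D = 16 + 5*(-5) = 16 - 25 = -9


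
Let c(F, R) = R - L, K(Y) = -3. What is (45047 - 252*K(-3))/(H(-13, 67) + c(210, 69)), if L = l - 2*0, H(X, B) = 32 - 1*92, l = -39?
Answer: 45803/48 ≈ 954.23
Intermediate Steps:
H(X, B) = -60 (H(X, B) = 32 - 92 = -60)
L = -39 (L = -39 - 2*0 = -39 - 1*0 = -39 + 0 = -39)
c(F, R) = 39 + R (c(F, R) = R - 1*(-39) = R + 39 = 39 + R)
(45047 - 252*K(-3))/(H(-13, 67) + c(210, 69)) = (45047 - 252*(-3))/(-60 + (39 + 69)) = (45047 + 756)/(-60 + 108) = 45803/48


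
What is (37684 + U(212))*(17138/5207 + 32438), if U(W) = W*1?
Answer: 156133187424/127 ≈ 1.2294e+9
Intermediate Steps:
U(W) = W
(37684 + U(212))*(17138/5207 + 32438) = (37684 + 212)*(17138/5207 + 32438) = 37896*(17138*(1/5207) + 32438) = 37896*(418/127 + 32438) = 37896*(4120044/127) = 156133187424/127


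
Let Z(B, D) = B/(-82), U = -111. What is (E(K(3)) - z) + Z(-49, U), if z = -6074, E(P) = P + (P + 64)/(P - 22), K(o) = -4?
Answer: 6468797/1066 ≈ 6068.3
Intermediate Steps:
Z(B, D) = -B/82 (Z(B, D) = B*(-1/82) = -B/82)
E(P) = P + (64 + P)/(-22 + P)
(E(K(3)) - z) + Z(-49, U) = ((64 + (-4)**2 - 21*(-4))/(-22 - 4) - 1*(-6074)) - 1/82*(-49) = ((64 + 16 + 84)/(-26) + 6074) + 49/82 = (-1/26*164 + 6074) + 49/82 = (-82/13 + 6074) + 49/82 = 78880/13 + 49/82 = 6468797/1066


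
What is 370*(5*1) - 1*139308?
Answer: -137458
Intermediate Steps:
370*(5*1) - 1*139308 = 370*5 - 139308 = 1850 - 139308 = -137458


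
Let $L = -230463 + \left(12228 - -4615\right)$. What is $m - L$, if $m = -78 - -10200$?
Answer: $223742$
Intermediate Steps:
$L = -213620$ ($L = -230463 + \left(12228 + 4615\right) = -230463 + 16843 = -213620$)
$m = 10122$ ($m = -78 + 10200 = 10122$)
$m - L = 10122 - -213620 = 10122 + 213620 = 223742$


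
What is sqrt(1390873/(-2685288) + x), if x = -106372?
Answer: I*sqrt(191756984024453898)/1342644 ≈ 326.15*I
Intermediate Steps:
sqrt(1390873/(-2685288) + x) = sqrt(1390873/(-2685288) - 106372) = sqrt(1390873*(-1/2685288) - 106372) = sqrt(-1390873/2685288 - 106372) = sqrt(-285640846009/2685288) = I*sqrt(191756984024453898)/1342644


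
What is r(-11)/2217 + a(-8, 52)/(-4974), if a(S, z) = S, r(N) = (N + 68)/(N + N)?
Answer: 17779/40433646 ≈ 0.00043971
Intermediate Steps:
r(N) = (68 + N)/(2*N) (r(N) = (68 + N)/((2*N)) = (68 + N)*(1/(2*N)) = (68 + N)/(2*N))
r(-11)/2217 + a(-8, 52)/(-4974) = ((1/2)*(68 - 11)/(-11))/2217 - 8/(-4974) = ((1/2)*(-1/11)*57)*(1/2217) - 8*(-1/4974) = -57/22*1/2217 + 4/2487 = -19/16258 + 4/2487 = 17779/40433646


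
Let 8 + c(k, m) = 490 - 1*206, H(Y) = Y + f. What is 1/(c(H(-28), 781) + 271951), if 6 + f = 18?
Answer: 1/272227 ≈ 3.6734e-6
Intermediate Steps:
f = 12 (f = -6 + 18 = 12)
H(Y) = 12 + Y (H(Y) = Y + 12 = 12 + Y)
c(k, m) = 276 (c(k, m) = -8 + (490 - 1*206) = -8 + (490 - 206) = -8 + 284 = 276)
1/(c(H(-28), 781) + 271951) = 1/(276 + 271951) = 1/272227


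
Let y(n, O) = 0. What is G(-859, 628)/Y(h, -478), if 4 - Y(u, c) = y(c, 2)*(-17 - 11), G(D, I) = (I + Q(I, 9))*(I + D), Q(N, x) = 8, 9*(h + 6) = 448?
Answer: -36729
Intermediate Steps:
h = 394/9 (h = -6 + (⅑)*448 = -6 + 448/9 = 394/9 ≈ 43.778)
G(D, I) = (8 + I)*(D + I) (G(D, I) = (I + 8)*(I + D) = (8 + I)*(D + I))
Y(u, c) = 4 (Y(u, c) = 4 - 0*(-17 - 11) = 4 - 0*(-28) = 4 - 1*0 = 4 + 0 = 4)
G(-859, 628)/Y(h, -478) = (628² + 8*(-859) + 8*628 - 859*628)/4 = (394384 - 6872 + 5024 - 539452)*(¼) = -146916*¼ = -36729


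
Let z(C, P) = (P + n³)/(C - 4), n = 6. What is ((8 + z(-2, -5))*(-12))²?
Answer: 106276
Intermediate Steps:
z(C, P) = (216 + P)/(-4 + C) (z(C, P) = (P + 6³)/(C - 4) = (P + 216)/(-4 + C) = (216 + P)/(-4 + C))
((8 + z(-2, -5))*(-12))² = ((8 + (216 - 5)/(-4 - 2))*(-12))² = ((8 + 211/(-6))*(-12))² = ((8 - ⅙*211)*(-12))² = ((8 - 211/6)*(-12))² = (-163/6*(-12))² = 326² = 106276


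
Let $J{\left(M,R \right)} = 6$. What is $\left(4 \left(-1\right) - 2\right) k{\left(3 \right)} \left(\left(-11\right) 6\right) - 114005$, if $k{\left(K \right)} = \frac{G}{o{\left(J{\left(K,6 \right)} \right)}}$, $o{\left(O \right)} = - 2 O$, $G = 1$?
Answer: $-114038$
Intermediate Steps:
$k{\left(K \right)} = - \frac{1}{12}$ ($k{\left(K \right)} = 1 \frac{1}{\left(-2\right) 6} = 1 \frac{1}{-12} = 1 \left(- \frac{1}{12}\right) = - \frac{1}{12}$)
$\left(4 \left(-1\right) - 2\right) k{\left(3 \right)} \left(\left(-11\right) 6\right) - 114005 = \left(4 \left(-1\right) - 2\right) \left(- \frac{1}{12}\right) \left(\left(-11\right) 6\right) - 114005 = \left(-4 - 2\right) \left(- \frac{1}{12}\right) \left(-66\right) - 114005 = \left(-6\right) \left(- \frac{1}{12}\right) \left(-66\right) - 114005 = \frac{1}{2} \left(-66\right) - 114005 = -33 - 114005 = -114038$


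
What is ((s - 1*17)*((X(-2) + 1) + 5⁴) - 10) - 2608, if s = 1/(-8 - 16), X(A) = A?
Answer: -13252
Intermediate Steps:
s = -1/24 (s = 1/(-24) = -1/24 ≈ -0.041667)
((s - 1*17)*((X(-2) + 1) + 5⁴) - 10) - 2608 = ((-1/24 - 1*17)*((-2 + 1) + 5⁴) - 10) - 2608 = ((-1/24 - 17)*(-1 + 625) - 10) - 2608 = (-409/24*624 - 10) - 2608 = (-10634 - 10) - 2608 = -10644 - 2608 = -13252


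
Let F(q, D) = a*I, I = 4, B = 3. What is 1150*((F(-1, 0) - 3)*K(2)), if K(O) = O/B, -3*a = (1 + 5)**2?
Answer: -39100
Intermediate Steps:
a = -12 (a = -(1 + 5)**2/3 = -1/3*6**2 = -1/3*36 = -12)
K(O) = O/3
F(q, D) = -48 (F(q, D) = -12*4 = -48)
1150*((F(-1, 0) - 3)*K(2)) = 1150*((-48 - 3)*((1/3)*2)) = 1150*(-51*2/3) = 1150*(-34) = -39100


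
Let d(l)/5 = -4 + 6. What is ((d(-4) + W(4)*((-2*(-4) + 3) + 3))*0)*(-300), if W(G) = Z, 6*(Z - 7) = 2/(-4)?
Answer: 0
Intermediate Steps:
Z = 83/12 (Z = 7 + (2/(-4))/6 = 7 + (2*(-¼))/6 = 7 + (⅙)*(-½) = 7 - 1/12 = 83/12 ≈ 6.9167)
W(G) = 83/12
d(l) = 10 (d(l) = 5*(-4 + 6) = 5*2 = 10)
((d(-4) + W(4)*((-2*(-4) + 3) + 3))*0)*(-300) = ((10 + 83*((-2*(-4) + 3) + 3)/12)*0)*(-300) = ((10 + 83*((8 + 3) + 3)/12)*0)*(-300) = ((10 + 83*(11 + 3)/12)*0)*(-300) = ((10 + (83/12)*14)*0)*(-300) = ((10 + 581/6)*0)*(-300) = ((641/6)*0)*(-300) = 0*(-300) = 0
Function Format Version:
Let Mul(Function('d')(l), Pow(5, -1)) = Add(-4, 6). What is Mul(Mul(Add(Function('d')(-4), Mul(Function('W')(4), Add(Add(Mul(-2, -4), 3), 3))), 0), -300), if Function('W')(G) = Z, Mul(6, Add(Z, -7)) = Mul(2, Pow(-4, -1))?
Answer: 0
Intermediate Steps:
Z = Rational(83, 12) (Z = Add(7, Mul(Rational(1, 6), Mul(2, Pow(-4, -1)))) = Add(7, Mul(Rational(1, 6), Mul(2, Rational(-1, 4)))) = Add(7, Mul(Rational(1, 6), Rational(-1, 2))) = Add(7, Rational(-1, 12)) = Rational(83, 12) ≈ 6.9167)
Function('W')(G) = Rational(83, 12)
Function('d')(l) = 10 (Function('d')(l) = Mul(5, Add(-4, 6)) = Mul(5, 2) = 10)
Mul(Mul(Add(Function('d')(-4), Mul(Function('W')(4), Add(Add(Mul(-2, -4), 3), 3))), 0), -300) = Mul(Mul(Add(10, Mul(Rational(83, 12), Add(Add(Mul(-2, -4), 3), 3))), 0), -300) = Mul(Mul(Add(10, Mul(Rational(83, 12), Add(Add(8, 3), 3))), 0), -300) = Mul(Mul(Add(10, Mul(Rational(83, 12), Add(11, 3))), 0), -300) = Mul(Mul(Add(10, Mul(Rational(83, 12), 14)), 0), -300) = Mul(Mul(Add(10, Rational(581, 6)), 0), -300) = Mul(Mul(Rational(641, 6), 0), -300) = Mul(0, -300) = 0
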